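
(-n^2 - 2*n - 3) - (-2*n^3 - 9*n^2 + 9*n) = 2*n^3 + 8*n^2 - 11*n - 3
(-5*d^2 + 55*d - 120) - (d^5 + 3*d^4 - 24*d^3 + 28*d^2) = -d^5 - 3*d^4 + 24*d^3 - 33*d^2 + 55*d - 120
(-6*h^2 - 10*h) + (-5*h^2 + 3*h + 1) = -11*h^2 - 7*h + 1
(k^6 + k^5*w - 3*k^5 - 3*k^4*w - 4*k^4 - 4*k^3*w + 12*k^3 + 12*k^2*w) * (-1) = -k^6 - k^5*w + 3*k^5 + 3*k^4*w + 4*k^4 + 4*k^3*w - 12*k^3 - 12*k^2*w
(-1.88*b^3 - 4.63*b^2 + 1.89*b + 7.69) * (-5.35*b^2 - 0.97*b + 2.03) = 10.058*b^5 + 26.5941*b^4 - 9.4368*b^3 - 52.3737*b^2 - 3.6226*b + 15.6107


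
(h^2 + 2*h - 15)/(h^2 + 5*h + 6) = (h^2 + 2*h - 15)/(h^2 + 5*h + 6)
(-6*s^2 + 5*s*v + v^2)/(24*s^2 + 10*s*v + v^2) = (-s + v)/(4*s + v)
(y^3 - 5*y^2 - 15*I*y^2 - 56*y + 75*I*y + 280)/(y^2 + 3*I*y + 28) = (y^3 + y^2*(-5 - 15*I) + y*(-56 + 75*I) + 280)/(y^2 + 3*I*y + 28)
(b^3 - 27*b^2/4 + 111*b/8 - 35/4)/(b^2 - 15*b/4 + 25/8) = (2*b^2 - 11*b + 14)/(2*b - 5)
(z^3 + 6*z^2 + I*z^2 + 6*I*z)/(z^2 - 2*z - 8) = z*(z^2 + z*(6 + I) + 6*I)/(z^2 - 2*z - 8)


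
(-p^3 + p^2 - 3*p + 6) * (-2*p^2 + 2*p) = 2*p^5 - 4*p^4 + 8*p^3 - 18*p^2 + 12*p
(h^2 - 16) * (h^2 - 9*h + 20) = h^4 - 9*h^3 + 4*h^2 + 144*h - 320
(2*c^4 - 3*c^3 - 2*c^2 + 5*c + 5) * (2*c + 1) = 4*c^5 - 4*c^4 - 7*c^3 + 8*c^2 + 15*c + 5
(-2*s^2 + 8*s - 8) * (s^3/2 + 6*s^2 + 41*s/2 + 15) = -s^5 - 8*s^4 + 3*s^3 + 86*s^2 - 44*s - 120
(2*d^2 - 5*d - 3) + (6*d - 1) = 2*d^2 + d - 4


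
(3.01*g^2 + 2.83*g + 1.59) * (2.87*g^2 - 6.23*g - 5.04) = 8.6387*g^4 - 10.6302*g^3 - 28.238*g^2 - 24.1689*g - 8.0136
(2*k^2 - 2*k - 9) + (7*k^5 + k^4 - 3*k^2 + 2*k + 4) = 7*k^5 + k^4 - k^2 - 5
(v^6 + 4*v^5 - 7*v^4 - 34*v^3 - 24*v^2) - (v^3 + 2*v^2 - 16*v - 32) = v^6 + 4*v^5 - 7*v^4 - 35*v^3 - 26*v^2 + 16*v + 32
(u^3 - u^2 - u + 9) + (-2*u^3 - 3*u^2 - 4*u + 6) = -u^3 - 4*u^2 - 5*u + 15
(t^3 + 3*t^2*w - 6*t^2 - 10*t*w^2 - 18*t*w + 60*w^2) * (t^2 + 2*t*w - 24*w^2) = t^5 + 5*t^4*w - 6*t^4 - 28*t^3*w^2 - 30*t^3*w - 92*t^2*w^3 + 168*t^2*w^2 + 240*t*w^4 + 552*t*w^3 - 1440*w^4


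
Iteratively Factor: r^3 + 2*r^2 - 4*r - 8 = (r + 2)*(r^2 - 4) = (r + 2)^2*(r - 2)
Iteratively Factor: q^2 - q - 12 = (q - 4)*(q + 3)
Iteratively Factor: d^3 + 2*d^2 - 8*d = (d - 2)*(d^2 + 4*d) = (d - 2)*(d + 4)*(d)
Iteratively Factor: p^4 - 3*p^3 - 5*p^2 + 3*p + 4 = (p - 1)*(p^3 - 2*p^2 - 7*p - 4) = (p - 1)*(p + 1)*(p^2 - 3*p - 4) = (p - 4)*(p - 1)*(p + 1)*(p + 1)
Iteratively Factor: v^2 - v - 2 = (v + 1)*(v - 2)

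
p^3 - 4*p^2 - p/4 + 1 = (p - 4)*(p - 1/2)*(p + 1/2)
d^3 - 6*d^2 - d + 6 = (d - 6)*(d - 1)*(d + 1)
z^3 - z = z*(z - 1)*(z + 1)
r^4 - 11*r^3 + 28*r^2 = r^2*(r - 7)*(r - 4)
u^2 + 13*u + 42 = (u + 6)*(u + 7)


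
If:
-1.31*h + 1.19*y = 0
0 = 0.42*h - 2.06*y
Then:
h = 0.00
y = 0.00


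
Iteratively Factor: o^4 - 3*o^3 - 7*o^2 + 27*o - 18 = (o - 2)*(o^3 - o^2 - 9*o + 9) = (o - 2)*(o + 3)*(o^2 - 4*o + 3) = (o - 3)*(o - 2)*(o + 3)*(o - 1)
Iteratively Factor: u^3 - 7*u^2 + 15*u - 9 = (u - 1)*(u^2 - 6*u + 9) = (u - 3)*(u - 1)*(u - 3)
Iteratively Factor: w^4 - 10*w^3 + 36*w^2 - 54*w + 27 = (w - 3)*(w^3 - 7*w^2 + 15*w - 9) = (w - 3)^2*(w^2 - 4*w + 3) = (w - 3)^2*(w - 1)*(w - 3)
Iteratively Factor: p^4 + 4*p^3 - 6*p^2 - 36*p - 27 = (p + 1)*(p^3 + 3*p^2 - 9*p - 27) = (p - 3)*(p + 1)*(p^2 + 6*p + 9) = (p - 3)*(p + 1)*(p + 3)*(p + 3)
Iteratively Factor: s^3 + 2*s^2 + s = (s + 1)*(s^2 + s) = (s + 1)^2*(s)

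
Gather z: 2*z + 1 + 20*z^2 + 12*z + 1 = 20*z^2 + 14*z + 2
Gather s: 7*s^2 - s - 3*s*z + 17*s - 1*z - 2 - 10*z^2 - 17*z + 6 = 7*s^2 + s*(16 - 3*z) - 10*z^2 - 18*z + 4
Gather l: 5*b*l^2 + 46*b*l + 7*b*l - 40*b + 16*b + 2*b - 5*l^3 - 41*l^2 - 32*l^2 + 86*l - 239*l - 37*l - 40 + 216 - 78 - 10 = -22*b - 5*l^3 + l^2*(5*b - 73) + l*(53*b - 190) + 88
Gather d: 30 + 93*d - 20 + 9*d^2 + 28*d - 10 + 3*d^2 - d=12*d^2 + 120*d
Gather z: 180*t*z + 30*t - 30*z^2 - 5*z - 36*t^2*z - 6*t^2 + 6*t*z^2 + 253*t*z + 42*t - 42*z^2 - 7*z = -6*t^2 + 72*t + z^2*(6*t - 72) + z*(-36*t^2 + 433*t - 12)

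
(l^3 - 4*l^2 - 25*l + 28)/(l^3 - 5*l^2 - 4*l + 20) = (l^3 - 4*l^2 - 25*l + 28)/(l^3 - 5*l^2 - 4*l + 20)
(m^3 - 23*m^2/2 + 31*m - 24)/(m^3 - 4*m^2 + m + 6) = (m^2 - 19*m/2 + 12)/(m^2 - 2*m - 3)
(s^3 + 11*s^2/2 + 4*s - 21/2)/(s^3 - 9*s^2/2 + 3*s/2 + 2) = (2*s^2 + 13*s + 21)/(2*s^2 - 7*s - 4)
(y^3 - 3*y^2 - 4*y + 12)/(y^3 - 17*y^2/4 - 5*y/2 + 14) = 4*(y^2 - y - 6)/(4*y^2 - 9*y - 28)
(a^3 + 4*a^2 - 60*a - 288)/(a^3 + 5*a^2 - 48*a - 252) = (a - 8)/(a - 7)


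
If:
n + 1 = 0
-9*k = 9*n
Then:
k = 1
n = -1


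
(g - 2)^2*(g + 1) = g^3 - 3*g^2 + 4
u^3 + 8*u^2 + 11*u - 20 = (u - 1)*(u + 4)*(u + 5)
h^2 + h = h*(h + 1)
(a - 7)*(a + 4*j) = a^2 + 4*a*j - 7*a - 28*j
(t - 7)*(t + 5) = t^2 - 2*t - 35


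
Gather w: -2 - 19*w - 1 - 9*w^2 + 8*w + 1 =-9*w^2 - 11*w - 2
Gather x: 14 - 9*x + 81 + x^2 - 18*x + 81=x^2 - 27*x + 176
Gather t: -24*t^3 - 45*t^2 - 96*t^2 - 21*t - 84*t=-24*t^3 - 141*t^2 - 105*t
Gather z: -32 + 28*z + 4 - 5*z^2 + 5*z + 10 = -5*z^2 + 33*z - 18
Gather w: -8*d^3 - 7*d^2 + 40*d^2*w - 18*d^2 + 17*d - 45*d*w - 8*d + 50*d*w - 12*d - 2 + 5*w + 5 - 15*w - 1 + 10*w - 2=-8*d^3 - 25*d^2 - 3*d + w*(40*d^2 + 5*d)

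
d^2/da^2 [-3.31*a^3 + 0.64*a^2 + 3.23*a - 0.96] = 1.28 - 19.86*a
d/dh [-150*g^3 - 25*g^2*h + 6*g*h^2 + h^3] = -25*g^2 + 12*g*h + 3*h^2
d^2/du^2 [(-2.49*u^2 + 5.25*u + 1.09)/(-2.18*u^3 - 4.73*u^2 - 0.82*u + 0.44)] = (23.666952*u^6 - 149.7006*u^5 - 413.677236*u^4 - 381.854182*u^3 - 187.346142*u^2 - 97.197012*u - 8.82712)/(10.360232*u^9 + 67.436556*u^8 + 158.00967*u^7 + 150.282737*u^6 + 32.212734*u^5 - 24.710136*u^4 - 8.421992*u^3 + 1.859616*u^2 + 0.476256*u - 0.085184)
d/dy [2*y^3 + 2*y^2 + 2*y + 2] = 6*y^2 + 4*y + 2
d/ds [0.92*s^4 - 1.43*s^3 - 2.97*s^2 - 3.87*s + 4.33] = 3.68*s^3 - 4.29*s^2 - 5.94*s - 3.87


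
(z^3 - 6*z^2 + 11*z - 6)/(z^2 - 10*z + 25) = (z^3 - 6*z^2 + 11*z - 6)/(z^2 - 10*z + 25)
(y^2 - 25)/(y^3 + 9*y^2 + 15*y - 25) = (y - 5)/(y^2 + 4*y - 5)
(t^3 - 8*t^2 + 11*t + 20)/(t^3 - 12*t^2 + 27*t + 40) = (t - 4)/(t - 8)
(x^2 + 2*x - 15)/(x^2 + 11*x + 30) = (x - 3)/(x + 6)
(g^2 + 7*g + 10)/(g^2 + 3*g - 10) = (g + 2)/(g - 2)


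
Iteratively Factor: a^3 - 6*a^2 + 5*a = (a)*(a^2 - 6*a + 5) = a*(a - 1)*(a - 5)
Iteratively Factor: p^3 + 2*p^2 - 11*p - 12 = (p - 3)*(p^2 + 5*p + 4) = (p - 3)*(p + 4)*(p + 1)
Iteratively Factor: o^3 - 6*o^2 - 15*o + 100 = (o + 4)*(o^2 - 10*o + 25) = (o - 5)*(o + 4)*(o - 5)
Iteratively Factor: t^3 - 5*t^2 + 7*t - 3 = (t - 3)*(t^2 - 2*t + 1) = (t - 3)*(t - 1)*(t - 1)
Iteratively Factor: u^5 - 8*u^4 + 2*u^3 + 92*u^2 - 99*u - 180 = (u + 1)*(u^4 - 9*u^3 + 11*u^2 + 81*u - 180) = (u - 3)*(u + 1)*(u^3 - 6*u^2 - 7*u + 60) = (u - 5)*(u - 3)*(u + 1)*(u^2 - u - 12) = (u - 5)*(u - 4)*(u - 3)*(u + 1)*(u + 3)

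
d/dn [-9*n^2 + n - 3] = 1 - 18*n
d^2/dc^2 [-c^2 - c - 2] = -2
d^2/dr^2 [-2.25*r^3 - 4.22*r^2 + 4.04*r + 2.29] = -13.5*r - 8.44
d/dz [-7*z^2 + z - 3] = 1 - 14*z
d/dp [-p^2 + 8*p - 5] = 8 - 2*p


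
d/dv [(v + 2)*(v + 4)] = 2*v + 6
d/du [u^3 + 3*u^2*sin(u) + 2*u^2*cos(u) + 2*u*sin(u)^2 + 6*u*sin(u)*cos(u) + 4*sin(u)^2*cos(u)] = -2*u^2*sin(u) + 3*u^2*cos(u) + 3*u^2 + 6*u*sin(u) + 2*u*sin(2*u) + 4*u*cos(u) + 6*u*cos(2*u) - sin(u) + 3*sin(2*u) + 3*sin(3*u) - cos(2*u) + 1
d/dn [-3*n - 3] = -3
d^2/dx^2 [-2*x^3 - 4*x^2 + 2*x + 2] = -12*x - 8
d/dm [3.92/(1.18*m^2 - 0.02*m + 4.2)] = (0.0784 - 9.2512*m)/(1.18*m^2 - 0.02*m + 4.2)^2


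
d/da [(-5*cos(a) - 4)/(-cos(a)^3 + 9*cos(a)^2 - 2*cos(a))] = (10*cos(a)^3 - 33*cos(a)^2 - 72*cos(a) + 8)*sin(a)/((sin(a)^2 + 9*cos(a) - 3)^2*cos(a)^2)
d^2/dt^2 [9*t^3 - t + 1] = 54*t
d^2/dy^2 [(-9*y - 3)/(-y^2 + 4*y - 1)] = 6*((11 - 9*y)*(y^2 - 4*y + 1) + 4*(y - 2)^2*(3*y + 1))/(y^2 - 4*y + 1)^3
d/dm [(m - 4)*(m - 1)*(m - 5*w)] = 3*m^2 - 10*m*w - 10*m + 25*w + 4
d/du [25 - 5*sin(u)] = -5*cos(u)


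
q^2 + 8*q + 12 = (q + 2)*(q + 6)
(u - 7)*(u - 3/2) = u^2 - 17*u/2 + 21/2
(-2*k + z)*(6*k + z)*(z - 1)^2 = -12*k^2*z^2 + 24*k^2*z - 12*k^2 + 4*k*z^3 - 8*k*z^2 + 4*k*z + z^4 - 2*z^3 + z^2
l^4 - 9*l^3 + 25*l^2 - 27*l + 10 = (l - 5)*(l - 2)*(l - 1)^2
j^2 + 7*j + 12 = (j + 3)*(j + 4)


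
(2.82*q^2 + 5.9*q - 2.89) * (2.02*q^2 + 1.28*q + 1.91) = 5.6964*q^4 + 15.5276*q^3 + 7.1004*q^2 + 7.5698*q - 5.5199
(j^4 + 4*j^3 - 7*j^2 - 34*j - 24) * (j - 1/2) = j^5 + 7*j^4/2 - 9*j^3 - 61*j^2/2 - 7*j + 12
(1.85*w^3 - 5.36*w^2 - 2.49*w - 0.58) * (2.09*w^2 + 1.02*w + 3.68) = 3.8665*w^5 - 9.3154*w^4 - 3.8633*w^3 - 23.4768*w^2 - 9.7548*w - 2.1344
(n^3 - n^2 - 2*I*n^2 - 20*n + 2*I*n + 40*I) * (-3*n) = -3*n^4 + 3*n^3 + 6*I*n^3 + 60*n^2 - 6*I*n^2 - 120*I*n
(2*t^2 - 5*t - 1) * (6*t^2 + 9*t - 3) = 12*t^4 - 12*t^3 - 57*t^2 + 6*t + 3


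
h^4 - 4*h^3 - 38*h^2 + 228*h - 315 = (h - 5)*(h - 3)^2*(h + 7)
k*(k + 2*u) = k^2 + 2*k*u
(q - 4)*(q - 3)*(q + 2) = q^3 - 5*q^2 - 2*q + 24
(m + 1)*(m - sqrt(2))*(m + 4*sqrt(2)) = m^3 + m^2 + 3*sqrt(2)*m^2 - 8*m + 3*sqrt(2)*m - 8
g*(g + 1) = g^2 + g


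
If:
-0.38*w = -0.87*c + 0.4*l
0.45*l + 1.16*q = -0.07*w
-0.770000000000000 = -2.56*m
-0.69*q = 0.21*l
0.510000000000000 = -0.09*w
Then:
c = -0.59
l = 4.09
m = 0.30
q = -1.25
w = -5.67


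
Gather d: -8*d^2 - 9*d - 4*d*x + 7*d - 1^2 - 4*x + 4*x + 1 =-8*d^2 + d*(-4*x - 2)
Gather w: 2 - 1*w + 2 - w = 4 - 2*w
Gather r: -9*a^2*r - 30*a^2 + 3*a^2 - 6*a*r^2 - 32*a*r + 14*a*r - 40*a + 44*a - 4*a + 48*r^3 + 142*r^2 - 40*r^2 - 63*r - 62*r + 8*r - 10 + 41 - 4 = -27*a^2 + 48*r^3 + r^2*(102 - 6*a) + r*(-9*a^2 - 18*a - 117) + 27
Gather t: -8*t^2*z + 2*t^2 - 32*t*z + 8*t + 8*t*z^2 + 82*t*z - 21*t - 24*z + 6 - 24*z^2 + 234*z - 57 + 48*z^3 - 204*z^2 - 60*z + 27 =t^2*(2 - 8*z) + t*(8*z^2 + 50*z - 13) + 48*z^3 - 228*z^2 + 150*z - 24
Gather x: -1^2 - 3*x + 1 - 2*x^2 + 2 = -2*x^2 - 3*x + 2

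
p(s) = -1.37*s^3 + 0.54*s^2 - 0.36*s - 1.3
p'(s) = -4.11*s^2 + 1.08*s - 0.36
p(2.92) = -31.86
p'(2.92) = -32.25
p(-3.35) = 57.47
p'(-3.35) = -50.10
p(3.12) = -38.78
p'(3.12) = -37.00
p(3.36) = -48.38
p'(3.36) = -43.13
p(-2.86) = 36.20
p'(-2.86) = -37.07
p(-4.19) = 110.47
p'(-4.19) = -77.04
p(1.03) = -2.59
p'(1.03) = -3.61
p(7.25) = -497.60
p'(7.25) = -208.56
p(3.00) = -34.51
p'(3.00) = -34.11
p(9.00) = -959.53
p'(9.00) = -323.55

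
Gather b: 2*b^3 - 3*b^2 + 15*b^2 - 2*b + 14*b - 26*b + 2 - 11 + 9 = 2*b^3 + 12*b^2 - 14*b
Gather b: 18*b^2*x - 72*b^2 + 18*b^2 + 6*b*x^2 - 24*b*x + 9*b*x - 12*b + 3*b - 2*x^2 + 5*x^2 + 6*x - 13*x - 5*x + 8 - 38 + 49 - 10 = b^2*(18*x - 54) + b*(6*x^2 - 15*x - 9) + 3*x^2 - 12*x + 9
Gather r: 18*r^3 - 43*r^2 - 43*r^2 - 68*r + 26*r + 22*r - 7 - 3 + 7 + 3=18*r^3 - 86*r^2 - 20*r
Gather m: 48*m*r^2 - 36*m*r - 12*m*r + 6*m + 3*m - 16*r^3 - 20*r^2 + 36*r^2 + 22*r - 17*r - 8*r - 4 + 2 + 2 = m*(48*r^2 - 48*r + 9) - 16*r^3 + 16*r^2 - 3*r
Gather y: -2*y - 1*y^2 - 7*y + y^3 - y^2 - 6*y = y^3 - 2*y^2 - 15*y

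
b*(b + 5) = b^2 + 5*b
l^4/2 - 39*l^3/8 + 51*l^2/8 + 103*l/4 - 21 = (l/2 + 1)*(l - 7)*(l - 4)*(l - 3/4)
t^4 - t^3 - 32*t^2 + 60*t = t*(t - 5)*(t - 2)*(t + 6)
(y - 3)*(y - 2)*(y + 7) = y^3 + 2*y^2 - 29*y + 42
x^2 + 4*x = x*(x + 4)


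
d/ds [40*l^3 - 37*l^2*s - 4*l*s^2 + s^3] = -37*l^2 - 8*l*s + 3*s^2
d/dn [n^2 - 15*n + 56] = 2*n - 15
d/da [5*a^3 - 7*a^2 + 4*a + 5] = 15*a^2 - 14*a + 4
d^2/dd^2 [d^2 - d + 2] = 2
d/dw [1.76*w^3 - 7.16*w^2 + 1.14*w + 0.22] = 5.28*w^2 - 14.32*w + 1.14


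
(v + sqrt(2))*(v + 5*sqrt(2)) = v^2 + 6*sqrt(2)*v + 10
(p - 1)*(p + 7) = p^2 + 6*p - 7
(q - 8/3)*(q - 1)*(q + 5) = q^3 + 4*q^2/3 - 47*q/3 + 40/3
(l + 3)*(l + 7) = l^2 + 10*l + 21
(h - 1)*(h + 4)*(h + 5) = h^3 + 8*h^2 + 11*h - 20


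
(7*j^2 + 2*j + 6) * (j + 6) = 7*j^3 + 44*j^2 + 18*j + 36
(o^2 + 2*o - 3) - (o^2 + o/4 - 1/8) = 7*o/4 - 23/8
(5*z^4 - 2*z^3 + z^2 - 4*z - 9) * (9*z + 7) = 45*z^5 + 17*z^4 - 5*z^3 - 29*z^2 - 109*z - 63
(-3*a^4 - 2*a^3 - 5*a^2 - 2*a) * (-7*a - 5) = 21*a^5 + 29*a^4 + 45*a^3 + 39*a^2 + 10*a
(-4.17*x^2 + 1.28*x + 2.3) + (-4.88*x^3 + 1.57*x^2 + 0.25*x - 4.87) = -4.88*x^3 - 2.6*x^2 + 1.53*x - 2.57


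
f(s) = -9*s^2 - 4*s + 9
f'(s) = -18*s - 4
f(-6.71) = -369.38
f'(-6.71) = 116.78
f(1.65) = -22.10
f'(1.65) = -33.70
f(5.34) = -269.00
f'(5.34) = -100.12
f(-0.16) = 9.41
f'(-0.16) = -1.12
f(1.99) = -34.60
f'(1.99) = -39.82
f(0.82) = -0.33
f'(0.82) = -18.76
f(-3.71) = -100.04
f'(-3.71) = 62.78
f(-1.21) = 0.66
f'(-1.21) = 17.78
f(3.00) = -84.00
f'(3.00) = -58.00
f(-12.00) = -1239.00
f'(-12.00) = 212.00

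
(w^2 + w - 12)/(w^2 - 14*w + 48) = (w^2 + w - 12)/(w^2 - 14*w + 48)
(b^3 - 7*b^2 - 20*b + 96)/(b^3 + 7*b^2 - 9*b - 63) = (b^2 - 4*b - 32)/(b^2 + 10*b + 21)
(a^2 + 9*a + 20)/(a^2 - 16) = (a + 5)/(a - 4)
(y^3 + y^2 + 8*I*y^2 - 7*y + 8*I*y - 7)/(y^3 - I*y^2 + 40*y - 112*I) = (y^2 + y*(1 + I) + I)/(y^2 - 8*I*y - 16)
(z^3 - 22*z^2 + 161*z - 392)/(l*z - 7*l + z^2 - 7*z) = (z^2 - 15*z + 56)/(l + z)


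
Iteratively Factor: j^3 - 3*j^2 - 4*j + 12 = (j - 3)*(j^2 - 4) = (j - 3)*(j + 2)*(j - 2)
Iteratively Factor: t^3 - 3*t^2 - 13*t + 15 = (t - 5)*(t^2 + 2*t - 3) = (t - 5)*(t + 3)*(t - 1)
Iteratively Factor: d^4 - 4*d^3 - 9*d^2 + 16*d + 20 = (d + 1)*(d^3 - 5*d^2 - 4*d + 20) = (d - 2)*(d + 1)*(d^2 - 3*d - 10) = (d - 2)*(d + 1)*(d + 2)*(d - 5)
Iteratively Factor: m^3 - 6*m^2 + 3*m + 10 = (m - 5)*(m^2 - m - 2) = (m - 5)*(m + 1)*(m - 2)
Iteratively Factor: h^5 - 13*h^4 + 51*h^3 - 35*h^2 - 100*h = (h + 1)*(h^4 - 14*h^3 + 65*h^2 - 100*h) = h*(h + 1)*(h^3 - 14*h^2 + 65*h - 100) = h*(h - 4)*(h + 1)*(h^2 - 10*h + 25) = h*(h - 5)*(h - 4)*(h + 1)*(h - 5)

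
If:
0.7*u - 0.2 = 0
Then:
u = 0.29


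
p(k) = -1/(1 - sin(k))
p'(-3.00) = 0.76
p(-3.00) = -0.88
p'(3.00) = 1.34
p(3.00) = -1.16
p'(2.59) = 3.76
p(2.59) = -2.10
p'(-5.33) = -16.97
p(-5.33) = -5.41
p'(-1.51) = -0.02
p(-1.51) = -0.50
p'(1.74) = 825.71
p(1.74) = -70.02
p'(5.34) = -0.18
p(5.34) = -0.55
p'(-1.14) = -0.11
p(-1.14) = -0.52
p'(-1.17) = -0.11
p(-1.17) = -0.52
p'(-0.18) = -0.71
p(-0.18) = -0.85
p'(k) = -cos(k)/(1 - sin(k))^2 = -cos(k)/(sin(k) - 1)^2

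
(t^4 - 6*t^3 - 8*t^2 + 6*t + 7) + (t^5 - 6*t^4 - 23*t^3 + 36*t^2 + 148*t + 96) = t^5 - 5*t^4 - 29*t^3 + 28*t^2 + 154*t + 103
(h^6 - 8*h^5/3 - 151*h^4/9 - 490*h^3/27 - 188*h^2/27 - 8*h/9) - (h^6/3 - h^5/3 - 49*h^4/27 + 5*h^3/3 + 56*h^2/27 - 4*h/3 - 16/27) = 2*h^6/3 - 7*h^5/3 - 404*h^4/27 - 535*h^3/27 - 244*h^2/27 + 4*h/9 + 16/27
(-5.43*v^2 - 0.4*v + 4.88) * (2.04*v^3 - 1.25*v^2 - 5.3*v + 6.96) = -11.0772*v^5 + 5.9715*v^4 + 39.2342*v^3 - 41.7728*v^2 - 28.648*v + 33.9648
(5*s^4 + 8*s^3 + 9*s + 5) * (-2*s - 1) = -10*s^5 - 21*s^4 - 8*s^3 - 18*s^2 - 19*s - 5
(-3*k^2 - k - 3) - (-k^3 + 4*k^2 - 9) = k^3 - 7*k^2 - k + 6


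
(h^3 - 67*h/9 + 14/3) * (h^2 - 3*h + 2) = h^5 - 3*h^4 - 49*h^3/9 + 27*h^2 - 260*h/9 + 28/3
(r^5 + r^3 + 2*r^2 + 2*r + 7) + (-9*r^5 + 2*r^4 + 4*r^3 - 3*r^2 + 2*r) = -8*r^5 + 2*r^4 + 5*r^3 - r^2 + 4*r + 7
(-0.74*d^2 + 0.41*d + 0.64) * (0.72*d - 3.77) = -0.5328*d^3 + 3.085*d^2 - 1.0849*d - 2.4128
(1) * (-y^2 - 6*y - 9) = -y^2 - 6*y - 9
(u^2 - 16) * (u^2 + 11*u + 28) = u^4 + 11*u^3 + 12*u^2 - 176*u - 448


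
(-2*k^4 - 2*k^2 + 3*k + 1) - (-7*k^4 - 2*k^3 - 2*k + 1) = 5*k^4 + 2*k^3 - 2*k^2 + 5*k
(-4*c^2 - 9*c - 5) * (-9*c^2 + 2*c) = 36*c^4 + 73*c^3 + 27*c^2 - 10*c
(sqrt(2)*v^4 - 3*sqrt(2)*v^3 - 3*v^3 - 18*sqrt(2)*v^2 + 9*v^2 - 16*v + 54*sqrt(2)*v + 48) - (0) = sqrt(2)*v^4 - 3*sqrt(2)*v^3 - 3*v^3 - 18*sqrt(2)*v^2 + 9*v^2 - 16*v + 54*sqrt(2)*v + 48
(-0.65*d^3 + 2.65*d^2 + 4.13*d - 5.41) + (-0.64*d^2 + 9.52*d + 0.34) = -0.65*d^3 + 2.01*d^2 + 13.65*d - 5.07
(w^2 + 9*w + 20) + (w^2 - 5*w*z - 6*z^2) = 2*w^2 - 5*w*z + 9*w - 6*z^2 + 20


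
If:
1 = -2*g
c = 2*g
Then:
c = -1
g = -1/2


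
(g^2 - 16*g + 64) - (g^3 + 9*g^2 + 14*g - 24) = -g^3 - 8*g^2 - 30*g + 88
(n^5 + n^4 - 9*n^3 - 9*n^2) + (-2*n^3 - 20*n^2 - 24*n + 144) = n^5 + n^4 - 11*n^3 - 29*n^2 - 24*n + 144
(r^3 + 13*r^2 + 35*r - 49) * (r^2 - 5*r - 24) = r^5 + 8*r^4 - 54*r^3 - 536*r^2 - 595*r + 1176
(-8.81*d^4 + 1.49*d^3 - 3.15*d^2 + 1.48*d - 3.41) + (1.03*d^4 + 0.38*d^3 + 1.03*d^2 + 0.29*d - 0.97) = -7.78*d^4 + 1.87*d^3 - 2.12*d^2 + 1.77*d - 4.38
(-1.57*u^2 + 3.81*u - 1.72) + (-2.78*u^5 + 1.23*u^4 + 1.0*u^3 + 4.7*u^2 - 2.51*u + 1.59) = -2.78*u^5 + 1.23*u^4 + 1.0*u^3 + 3.13*u^2 + 1.3*u - 0.13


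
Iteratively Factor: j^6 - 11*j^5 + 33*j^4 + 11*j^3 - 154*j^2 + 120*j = (j - 5)*(j^5 - 6*j^4 + 3*j^3 + 26*j^2 - 24*j) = (j - 5)*(j - 1)*(j^4 - 5*j^3 - 2*j^2 + 24*j) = (j - 5)*(j - 4)*(j - 1)*(j^3 - j^2 - 6*j) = (j - 5)*(j - 4)*(j - 3)*(j - 1)*(j^2 + 2*j) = (j - 5)*(j - 4)*(j - 3)*(j - 1)*(j + 2)*(j)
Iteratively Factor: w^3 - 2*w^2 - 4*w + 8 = (w - 2)*(w^2 - 4) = (w - 2)*(w + 2)*(w - 2)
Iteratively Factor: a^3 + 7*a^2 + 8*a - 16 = (a + 4)*(a^2 + 3*a - 4) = (a - 1)*(a + 4)*(a + 4)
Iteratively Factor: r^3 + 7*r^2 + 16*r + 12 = (r + 3)*(r^2 + 4*r + 4) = (r + 2)*(r + 3)*(r + 2)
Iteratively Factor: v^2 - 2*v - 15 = (v + 3)*(v - 5)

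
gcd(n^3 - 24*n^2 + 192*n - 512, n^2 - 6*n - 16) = n - 8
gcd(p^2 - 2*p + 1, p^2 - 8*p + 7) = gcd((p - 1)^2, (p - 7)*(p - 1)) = p - 1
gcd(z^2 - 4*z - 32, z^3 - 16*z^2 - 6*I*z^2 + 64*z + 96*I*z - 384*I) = z - 8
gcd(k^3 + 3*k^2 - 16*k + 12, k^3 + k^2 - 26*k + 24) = k^2 + 5*k - 6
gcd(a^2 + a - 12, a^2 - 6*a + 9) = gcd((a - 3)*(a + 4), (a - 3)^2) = a - 3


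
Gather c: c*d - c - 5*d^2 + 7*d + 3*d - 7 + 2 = c*(d - 1) - 5*d^2 + 10*d - 5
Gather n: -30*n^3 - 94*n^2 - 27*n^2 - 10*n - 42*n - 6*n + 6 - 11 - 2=-30*n^3 - 121*n^2 - 58*n - 7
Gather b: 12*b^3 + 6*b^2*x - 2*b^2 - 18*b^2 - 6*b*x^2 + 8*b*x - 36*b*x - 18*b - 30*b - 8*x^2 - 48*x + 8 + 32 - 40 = 12*b^3 + b^2*(6*x - 20) + b*(-6*x^2 - 28*x - 48) - 8*x^2 - 48*x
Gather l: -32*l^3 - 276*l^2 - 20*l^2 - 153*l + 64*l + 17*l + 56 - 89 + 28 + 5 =-32*l^3 - 296*l^2 - 72*l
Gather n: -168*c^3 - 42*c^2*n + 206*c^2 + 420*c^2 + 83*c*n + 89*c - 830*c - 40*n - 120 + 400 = -168*c^3 + 626*c^2 - 741*c + n*(-42*c^2 + 83*c - 40) + 280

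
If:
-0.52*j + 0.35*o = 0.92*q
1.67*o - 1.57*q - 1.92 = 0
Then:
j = 0.773836941501612 - 1.13645785352372*q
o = 0.940119760479042*q + 1.1497005988024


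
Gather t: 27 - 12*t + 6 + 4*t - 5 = 28 - 8*t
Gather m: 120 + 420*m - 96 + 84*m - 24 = 504*m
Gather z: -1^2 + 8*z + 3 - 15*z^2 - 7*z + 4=-15*z^2 + z + 6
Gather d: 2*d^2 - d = 2*d^2 - d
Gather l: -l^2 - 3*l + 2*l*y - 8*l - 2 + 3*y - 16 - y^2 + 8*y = -l^2 + l*(2*y - 11) - y^2 + 11*y - 18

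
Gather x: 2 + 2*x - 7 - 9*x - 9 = -7*x - 14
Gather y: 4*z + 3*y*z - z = 3*y*z + 3*z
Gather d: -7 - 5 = -12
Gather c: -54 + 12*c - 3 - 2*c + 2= 10*c - 55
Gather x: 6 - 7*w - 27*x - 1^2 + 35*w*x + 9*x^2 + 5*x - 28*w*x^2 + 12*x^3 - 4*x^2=-7*w + 12*x^3 + x^2*(5 - 28*w) + x*(35*w - 22) + 5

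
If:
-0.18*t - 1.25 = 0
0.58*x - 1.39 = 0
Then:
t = -6.94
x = 2.40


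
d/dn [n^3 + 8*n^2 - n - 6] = 3*n^2 + 16*n - 1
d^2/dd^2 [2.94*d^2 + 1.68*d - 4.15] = 5.88000000000000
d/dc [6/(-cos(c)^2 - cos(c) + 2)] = -6*(2*cos(c) + 1)*sin(c)/(cos(c)^2 + cos(c) - 2)^2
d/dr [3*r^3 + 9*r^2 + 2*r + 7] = 9*r^2 + 18*r + 2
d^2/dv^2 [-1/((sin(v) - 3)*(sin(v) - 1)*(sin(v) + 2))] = (9*sin(v)^5 - 13*sin(v)^4 - 19*sin(v)^3 - 11*sin(v)^2 + 68*sin(v) + 74)/((sin(v) - 3)^3*(sin(v) - 1)^2*(sin(v) + 2)^3)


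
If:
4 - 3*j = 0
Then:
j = 4/3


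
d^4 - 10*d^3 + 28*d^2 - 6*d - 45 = (d - 5)*(d - 3)^2*(d + 1)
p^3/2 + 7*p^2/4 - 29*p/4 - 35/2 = (p/2 + 1)*(p - 7/2)*(p + 5)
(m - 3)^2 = m^2 - 6*m + 9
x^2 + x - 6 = (x - 2)*(x + 3)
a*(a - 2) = a^2 - 2*a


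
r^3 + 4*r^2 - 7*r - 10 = (r - 2)*(r + 1)*(r + 5)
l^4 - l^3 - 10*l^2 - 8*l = l*(l - 4)*(l + 1)*(l + 2)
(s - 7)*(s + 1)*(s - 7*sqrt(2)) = s^3 - 7*sqrt(2)*s^2 - 6*s^2 - 7*s + 42*sqrt(2)*s + 49*sqrt(2)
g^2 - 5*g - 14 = (g - 7)*(g + 2)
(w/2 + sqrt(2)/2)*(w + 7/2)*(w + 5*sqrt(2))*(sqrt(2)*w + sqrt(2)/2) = sqrt(2)*w^4/2 + 2*sqrt(2)*w^3 + 6*w^3 + 47*sqrt(2)*w^2/8 + 24*w^2 + 21*w/2 + 20*sqrt(2)*w + 35*sqrt(2)/4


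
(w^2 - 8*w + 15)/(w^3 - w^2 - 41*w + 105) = 1/(w + 7)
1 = 1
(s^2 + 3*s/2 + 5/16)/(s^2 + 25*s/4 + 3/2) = (s + 5/4)/(s + 6)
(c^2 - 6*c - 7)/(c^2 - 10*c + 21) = (c + 1)/(c - 3)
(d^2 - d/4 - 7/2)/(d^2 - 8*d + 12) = (d + 7/4)/(d - 6)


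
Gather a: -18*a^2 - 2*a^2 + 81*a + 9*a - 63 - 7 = -20*a^2 + 90*a - 70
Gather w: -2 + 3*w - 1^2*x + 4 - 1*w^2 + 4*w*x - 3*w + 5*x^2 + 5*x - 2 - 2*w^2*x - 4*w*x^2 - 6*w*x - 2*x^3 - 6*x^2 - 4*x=w^2*(-2*x - 1) + w*(-4*x^2 - 2*x) - 2*x^3 - x^2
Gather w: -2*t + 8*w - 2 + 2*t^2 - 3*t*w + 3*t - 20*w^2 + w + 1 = 2*t^2 + t - 20*w^2 + w*(9 - 3*t) - 1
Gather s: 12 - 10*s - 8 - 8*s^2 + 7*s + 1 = -8*s^2 - 3*s + 5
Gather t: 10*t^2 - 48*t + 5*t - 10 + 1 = 10*t^2 - 43*t - 9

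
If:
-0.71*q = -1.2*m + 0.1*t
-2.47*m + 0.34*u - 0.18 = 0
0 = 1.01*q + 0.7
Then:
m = 0.137651821862348*u - 0.0728744939271255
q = -0.69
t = 1.65182186234818*u + 4.04629815208241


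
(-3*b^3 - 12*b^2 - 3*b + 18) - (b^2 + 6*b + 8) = -3*b^3 - 13*b^2 - 9*b + 10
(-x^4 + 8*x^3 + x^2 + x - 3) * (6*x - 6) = -6*x^5 + 54*x^4 - 42*x^3 - 24*x + 18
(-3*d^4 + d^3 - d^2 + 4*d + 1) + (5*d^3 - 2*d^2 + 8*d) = -3*d^4 + 6*d^3 - 3*d^2 + 12*d + 1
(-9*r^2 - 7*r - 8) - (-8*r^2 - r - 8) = -r^2 - 6*r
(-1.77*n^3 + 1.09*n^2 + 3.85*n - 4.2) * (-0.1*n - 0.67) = 0.177*n^4 + 1.0769*n^3 - 1.1153*n^2 - 2.1595*n + 2.814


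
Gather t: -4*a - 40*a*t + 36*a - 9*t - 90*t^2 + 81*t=32*a - 90*t^2 + t*(72 - 40*a)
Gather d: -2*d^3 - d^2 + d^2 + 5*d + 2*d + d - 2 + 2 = -2*d^3 + 8*d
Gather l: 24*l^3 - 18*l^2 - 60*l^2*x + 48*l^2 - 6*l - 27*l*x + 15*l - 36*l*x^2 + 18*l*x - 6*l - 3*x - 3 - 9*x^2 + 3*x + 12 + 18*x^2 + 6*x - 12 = 24*l^3 + l^2*(30 - 60*x) + l*(-36*x^2 - 9*x + 3) + 9*x^2 + 6*x - 3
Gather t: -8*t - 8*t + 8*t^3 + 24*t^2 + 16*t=8*t^3 + 24*t^2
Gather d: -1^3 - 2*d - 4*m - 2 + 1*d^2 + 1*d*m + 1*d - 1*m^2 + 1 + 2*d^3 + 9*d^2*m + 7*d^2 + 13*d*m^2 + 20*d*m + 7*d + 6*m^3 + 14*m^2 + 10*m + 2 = 2*d^3 + d^2*(9*m + 8) + d*(13*m^2 + 21*m + 6) + 6*m^3 + 13*m^2 + 6*m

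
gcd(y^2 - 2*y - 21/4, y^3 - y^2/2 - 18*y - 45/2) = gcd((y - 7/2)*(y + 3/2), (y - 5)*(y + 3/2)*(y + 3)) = y + 3/2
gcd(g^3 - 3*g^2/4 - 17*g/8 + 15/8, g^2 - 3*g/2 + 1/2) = g - 1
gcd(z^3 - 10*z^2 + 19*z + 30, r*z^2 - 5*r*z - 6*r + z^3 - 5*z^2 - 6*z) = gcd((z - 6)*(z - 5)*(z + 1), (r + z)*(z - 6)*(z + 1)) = z^2 - 5*z - 6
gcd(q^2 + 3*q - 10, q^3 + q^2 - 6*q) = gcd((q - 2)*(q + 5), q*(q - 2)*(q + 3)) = q - 2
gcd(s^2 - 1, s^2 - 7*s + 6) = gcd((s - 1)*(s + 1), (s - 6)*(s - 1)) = s - 1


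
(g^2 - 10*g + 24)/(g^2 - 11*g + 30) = (g - 4)/(g - 5)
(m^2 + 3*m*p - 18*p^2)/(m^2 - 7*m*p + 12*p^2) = (-m - 6*p)/(-m + 4*p)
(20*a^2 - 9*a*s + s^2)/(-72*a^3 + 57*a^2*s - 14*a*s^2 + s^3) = (-20*a^2 + 9*a*s - s^2)/(72*a^3 - 57*a^2*s + 14*a*s^2 - s^3)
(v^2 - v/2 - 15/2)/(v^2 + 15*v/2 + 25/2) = (v - 3)/(v + 5)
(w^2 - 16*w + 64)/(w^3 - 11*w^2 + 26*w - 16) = (w - 8)/(w^2 - 3*w + 2)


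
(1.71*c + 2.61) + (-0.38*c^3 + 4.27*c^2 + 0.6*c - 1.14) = -0.38*c^3 + 4.27*c^2 + 2.31*c + 1.47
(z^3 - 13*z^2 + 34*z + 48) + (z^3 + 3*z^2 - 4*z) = 2*z^3 - 10*z^2 + 30*z + 48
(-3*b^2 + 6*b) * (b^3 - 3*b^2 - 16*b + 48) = -3*b^5 + 15*b^4 + 30*b^3 - 240*b^2 + 288*b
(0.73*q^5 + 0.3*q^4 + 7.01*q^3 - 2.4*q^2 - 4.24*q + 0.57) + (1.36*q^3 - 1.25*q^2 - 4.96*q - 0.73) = 0.73*q^5 + 0.3*q^4 + 8.37*q^3 - 3.65*q^2 - 9.2*q - 0.16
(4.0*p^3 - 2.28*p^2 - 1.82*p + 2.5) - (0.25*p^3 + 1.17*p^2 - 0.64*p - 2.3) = 3.75*p^3 - 3.45*p^2 - 1.18*p + 4.8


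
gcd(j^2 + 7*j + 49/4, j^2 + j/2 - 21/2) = j + 7/2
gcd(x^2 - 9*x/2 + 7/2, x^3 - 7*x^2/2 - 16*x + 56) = x - 7/2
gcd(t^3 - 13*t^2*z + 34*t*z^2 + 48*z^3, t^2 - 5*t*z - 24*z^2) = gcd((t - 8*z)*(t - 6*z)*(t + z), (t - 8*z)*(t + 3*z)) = -t + 8*z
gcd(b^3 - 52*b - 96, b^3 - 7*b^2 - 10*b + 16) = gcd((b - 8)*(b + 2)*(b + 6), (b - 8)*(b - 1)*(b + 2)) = b^2 - 6*b - 16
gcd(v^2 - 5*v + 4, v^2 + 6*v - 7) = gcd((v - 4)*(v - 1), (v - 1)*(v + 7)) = v - 1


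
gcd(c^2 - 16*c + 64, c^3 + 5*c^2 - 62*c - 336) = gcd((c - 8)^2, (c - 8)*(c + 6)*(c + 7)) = c - 8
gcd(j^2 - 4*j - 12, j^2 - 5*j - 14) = j + 2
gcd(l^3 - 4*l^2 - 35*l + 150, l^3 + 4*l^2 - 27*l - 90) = l^2 + l - 30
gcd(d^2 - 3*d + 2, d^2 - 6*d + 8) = d - 2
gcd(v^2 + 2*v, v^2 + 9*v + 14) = v + 2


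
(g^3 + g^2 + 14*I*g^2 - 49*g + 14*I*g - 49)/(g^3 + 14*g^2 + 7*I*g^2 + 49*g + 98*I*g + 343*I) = (g^2 + g*(1 + 7*I) + 7*I)/(g^2 + 14*g + 49)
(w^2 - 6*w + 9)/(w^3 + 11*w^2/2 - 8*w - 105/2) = 2*(w - 3)/(2*w^2 + 17*w + 35)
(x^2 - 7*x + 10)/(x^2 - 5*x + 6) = (x - 5)/(x - 3)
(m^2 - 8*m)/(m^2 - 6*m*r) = (m - 8)/(m - 6*r)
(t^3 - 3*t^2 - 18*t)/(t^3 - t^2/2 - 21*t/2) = 2*(t - 6)/(2*t - 7)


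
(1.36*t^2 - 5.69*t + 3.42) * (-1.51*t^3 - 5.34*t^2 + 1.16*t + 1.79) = -2.0536*t^5 + 1.3295*t^4 + 26.798*t^3 - 22.4288*t^2 - 6.2179*t + 6.1218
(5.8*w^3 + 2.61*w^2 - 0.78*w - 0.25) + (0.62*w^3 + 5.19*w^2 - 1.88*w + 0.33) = 6.42*w^3 + 7.8*w^2 - 2.66*w + 0.08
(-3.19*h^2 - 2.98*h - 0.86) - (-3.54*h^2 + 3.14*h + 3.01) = 0.35*h^2 - 6.12*h - 3.87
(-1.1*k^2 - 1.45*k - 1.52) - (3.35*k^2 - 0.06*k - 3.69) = -4.45*k^2 - 1.39*k + 2.17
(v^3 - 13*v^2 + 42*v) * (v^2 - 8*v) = v^5 - 21*v^4 + 146*v^3 - 336*v^2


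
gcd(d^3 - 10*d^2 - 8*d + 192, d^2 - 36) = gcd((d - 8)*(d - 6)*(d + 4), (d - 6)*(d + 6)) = d - 6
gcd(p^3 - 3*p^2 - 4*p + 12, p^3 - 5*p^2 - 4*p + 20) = p^2 - 4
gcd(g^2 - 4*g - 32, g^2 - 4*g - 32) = g^2 - 4*g - 32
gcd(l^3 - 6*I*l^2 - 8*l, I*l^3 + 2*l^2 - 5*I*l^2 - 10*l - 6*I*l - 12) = l - 2*I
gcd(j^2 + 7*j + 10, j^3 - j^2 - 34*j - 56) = j + 2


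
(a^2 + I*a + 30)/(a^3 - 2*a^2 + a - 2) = (a^2 + I*a + 30)/(a^3 - 2*a^2 + a - 2)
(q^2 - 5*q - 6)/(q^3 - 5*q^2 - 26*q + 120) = (q + 1)/(q^2 + q - 20)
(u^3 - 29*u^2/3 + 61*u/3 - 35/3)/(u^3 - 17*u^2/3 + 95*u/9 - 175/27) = 9*(u^2 - 8*u + 7)/(9*u^2 - 36*u + 35)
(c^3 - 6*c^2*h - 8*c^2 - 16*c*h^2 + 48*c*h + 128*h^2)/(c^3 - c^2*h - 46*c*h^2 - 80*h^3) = (c - 8)/(c + 5*h)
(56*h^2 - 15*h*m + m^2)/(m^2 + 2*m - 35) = (56*h^2 - 15*h*m + m^2)/(m^2 + 2*m - 35)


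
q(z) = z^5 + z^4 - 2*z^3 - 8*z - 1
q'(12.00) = 109720.00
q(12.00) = 266015.00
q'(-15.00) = 238267.00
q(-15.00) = -701881.00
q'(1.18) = -0.09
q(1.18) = -9.50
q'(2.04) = 87.58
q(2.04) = 18.35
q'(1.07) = -3.42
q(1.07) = -9.30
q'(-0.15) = -8.15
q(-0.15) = 0.21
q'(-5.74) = 4465.56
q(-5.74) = -4722.32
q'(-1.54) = -8.72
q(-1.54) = 15.59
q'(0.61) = -8.63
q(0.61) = -6.11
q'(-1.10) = -13.26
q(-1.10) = 10.32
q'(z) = 5*z^4 + 4*z^3 - 6*z^2 - 8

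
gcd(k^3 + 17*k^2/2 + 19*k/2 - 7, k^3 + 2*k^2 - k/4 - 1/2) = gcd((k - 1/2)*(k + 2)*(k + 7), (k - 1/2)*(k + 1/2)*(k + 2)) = k^2 + 3*k/2 - 1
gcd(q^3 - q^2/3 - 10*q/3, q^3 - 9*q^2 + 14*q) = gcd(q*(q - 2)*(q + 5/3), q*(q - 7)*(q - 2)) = q^2 - 2*q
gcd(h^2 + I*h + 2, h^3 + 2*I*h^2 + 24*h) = 1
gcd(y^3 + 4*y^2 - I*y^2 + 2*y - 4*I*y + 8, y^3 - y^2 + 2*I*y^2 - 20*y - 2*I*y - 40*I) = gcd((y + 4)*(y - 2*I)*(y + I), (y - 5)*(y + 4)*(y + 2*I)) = y + 4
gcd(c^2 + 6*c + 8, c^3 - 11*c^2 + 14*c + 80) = c + 2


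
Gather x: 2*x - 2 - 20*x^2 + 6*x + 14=-20*x^2 + 8*x + 12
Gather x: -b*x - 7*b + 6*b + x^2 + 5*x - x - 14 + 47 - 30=-b + x^2 + x*(4 - b) + 3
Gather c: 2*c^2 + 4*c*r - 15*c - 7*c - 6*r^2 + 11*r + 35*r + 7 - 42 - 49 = 2*c^2 + c*(4*r - 22) - 6*r^2 + 46*r - 84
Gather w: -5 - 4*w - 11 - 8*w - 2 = -12*w - 18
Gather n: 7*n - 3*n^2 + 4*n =-3*n^2 + 11*n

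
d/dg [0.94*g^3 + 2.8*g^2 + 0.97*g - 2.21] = 2.82*g^2 + 5.6*g + 0.97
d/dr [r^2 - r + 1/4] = 2*r - 1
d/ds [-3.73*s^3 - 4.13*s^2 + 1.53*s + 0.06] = -11.19*s^2 - 8.26*s + 1.53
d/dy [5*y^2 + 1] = 10*y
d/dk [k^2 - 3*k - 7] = 2*k - 3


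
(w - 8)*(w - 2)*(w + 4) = w^3 - 6*w^2 - 24*w + 64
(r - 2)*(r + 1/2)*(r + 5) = r^3 + 7*r^2/2 - 17*r/2 - 5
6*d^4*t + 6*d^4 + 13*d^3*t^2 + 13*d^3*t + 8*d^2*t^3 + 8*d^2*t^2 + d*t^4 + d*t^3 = (d + t)^2*(6*d + t)*(d*t + d)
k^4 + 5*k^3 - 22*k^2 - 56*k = k*(k - 4)*(k + 2)*(k + 7)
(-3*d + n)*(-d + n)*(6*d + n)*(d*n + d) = 18*d^4*n + 18*d^4 - 21*d^3*n^2 - 21*d^3*n + 2*d^2*n^3 + 2*d^2*n^2 + d*n^4 + d*n^3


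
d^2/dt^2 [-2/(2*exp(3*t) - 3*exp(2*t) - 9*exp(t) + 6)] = 6*(-6*(-2*exp(2*t) + 2*exp(t) + 3)^2*exp(t) + (6*exp(2*t) - 4*exp(t) - 3)*(2*exp(3*t) - 3*exp(2*t) - 9*exp(t) + 6))*exp(t)/(2*exp(3*t) - 3*exp(2*t) - 9*exp(t) + 6)^3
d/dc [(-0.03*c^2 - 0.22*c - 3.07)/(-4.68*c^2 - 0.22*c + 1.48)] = (-1.023*c^2 - 28.824*c - 1.001)/(21.9024*c^4 + 2.0592*c^3 - 13.8044*c^2 - 0.6512*c + 2.1904)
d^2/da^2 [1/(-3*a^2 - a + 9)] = 2*(9*a^2 + 3*a - (6*a + 1)^2 - 27)/(3*a^2 + a - 9)^3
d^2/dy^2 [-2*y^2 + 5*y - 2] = -4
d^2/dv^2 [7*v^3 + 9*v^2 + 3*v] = 42*v + 18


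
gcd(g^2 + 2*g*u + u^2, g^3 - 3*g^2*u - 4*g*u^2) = g + u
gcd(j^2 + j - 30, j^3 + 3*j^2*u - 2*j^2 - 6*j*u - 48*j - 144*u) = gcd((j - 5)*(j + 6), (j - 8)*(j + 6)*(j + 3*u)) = j + 6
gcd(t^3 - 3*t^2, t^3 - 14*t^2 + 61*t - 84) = t - 3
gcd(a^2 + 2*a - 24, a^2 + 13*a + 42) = a + 6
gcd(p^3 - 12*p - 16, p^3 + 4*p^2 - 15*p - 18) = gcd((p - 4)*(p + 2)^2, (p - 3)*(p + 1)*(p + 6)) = 1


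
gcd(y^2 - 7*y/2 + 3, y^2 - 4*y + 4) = y - 2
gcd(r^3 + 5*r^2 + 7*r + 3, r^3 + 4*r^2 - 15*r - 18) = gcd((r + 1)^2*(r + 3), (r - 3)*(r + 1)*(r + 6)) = r + 1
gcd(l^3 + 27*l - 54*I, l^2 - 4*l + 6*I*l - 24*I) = l + 6*I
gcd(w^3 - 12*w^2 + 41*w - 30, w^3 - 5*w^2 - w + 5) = w^2 - 6*w + 5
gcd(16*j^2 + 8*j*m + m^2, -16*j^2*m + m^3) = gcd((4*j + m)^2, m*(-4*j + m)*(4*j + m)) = 4*j + m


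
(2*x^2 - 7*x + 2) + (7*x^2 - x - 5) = 9*x^2 - 8*x - 3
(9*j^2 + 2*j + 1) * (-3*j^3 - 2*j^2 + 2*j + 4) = -27*j^5 - 24*j^4 + 11*j^3 + 38*j^2 + 10*j + 4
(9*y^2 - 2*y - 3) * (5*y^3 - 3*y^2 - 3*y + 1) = 45*y^5 - 37*y^4 - 36*y^3 + 24*y^2 + 7*y - 3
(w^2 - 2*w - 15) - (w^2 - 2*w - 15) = 0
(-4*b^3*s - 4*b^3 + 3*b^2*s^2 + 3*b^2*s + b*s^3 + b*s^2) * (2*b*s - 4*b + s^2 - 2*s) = -8*b^4*s^2 + 8*b^4*s + 16*b^4 + 2*b^3*s^3 - 2*b^3*s^2 - 4*b^3*s + 5*b^2*s^4 - 5*b^2*s^3 - 10*b^2*s^2 + b*s^5 - b*s^4 - 2*b*s^3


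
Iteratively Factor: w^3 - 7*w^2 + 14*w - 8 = (w - 4)*(w^2 - 3*w + 2) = (w - 4)*(w - 2)*(w - 1)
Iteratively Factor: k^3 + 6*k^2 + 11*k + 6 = (k + 1)*(k^2 + 5*k + 6) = (k + 1)*(k + 3)*(k + 2)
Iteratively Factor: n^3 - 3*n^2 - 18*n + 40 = (n - 5)*(n^2 + 2*n - 8) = (n - 5)*(n - 2)*(n + 4)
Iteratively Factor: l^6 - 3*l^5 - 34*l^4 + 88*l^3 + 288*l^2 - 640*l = (l + 4)*(l^5 - 7*l^4 - 6*l^3 + 112*l^2 - 160*l) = (l + 4)^2*(l^4 - 11*l^3 + 38*l^2 - 40*l) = (l - 4)*(l + 4)^2*(l^3 - 7*l^2 + 10*l) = (l - 5)*(l - 4)*(l + 4)^2*(l^2 - 2*l) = l*(l - 5)*(l - 4)*(l + 4)^2*(l - 2)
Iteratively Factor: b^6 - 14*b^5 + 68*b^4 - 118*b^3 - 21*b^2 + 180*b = (b - 4)*(b^5 - 10*b^4 + 28*b^3 - 6*b^2 - 45*b) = b*(b - 4)*(b^4 - 10*b^3 + 28*b^2 - 6*b - 45) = b*(b - 4)*(b - 3)*(b^3 - 7*b^2 + 7*b + 15) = b*(b - 4)*(b - 3)*(b + 1)*(b^2 - 8*b + 15) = b*(b - 4)*(b - 3)^2*(b + 1)*(b - 5)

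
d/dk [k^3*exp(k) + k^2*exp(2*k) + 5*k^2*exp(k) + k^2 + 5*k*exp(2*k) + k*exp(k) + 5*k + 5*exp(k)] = k^3*exp(k) + 2*k^2*exp(2*k) + 8*k^2*exp(k) + 12*k*exp(2*k) + 11*k*exp(k) + 2*k + 5*exp(2*k) + 6*exp(k) + 5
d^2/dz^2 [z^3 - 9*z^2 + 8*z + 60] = 6*z - 18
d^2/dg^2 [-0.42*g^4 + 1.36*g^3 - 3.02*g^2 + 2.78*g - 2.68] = -5.04*g^2 + 8.16*g - 6.04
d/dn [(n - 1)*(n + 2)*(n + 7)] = 3*n^2 + 16*n + 5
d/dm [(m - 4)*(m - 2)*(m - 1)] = 3*m^2 - 14*m + 14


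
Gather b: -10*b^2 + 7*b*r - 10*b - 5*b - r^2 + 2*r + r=-10*b^2 + b*(7*r - 15) - r^2 + 3*r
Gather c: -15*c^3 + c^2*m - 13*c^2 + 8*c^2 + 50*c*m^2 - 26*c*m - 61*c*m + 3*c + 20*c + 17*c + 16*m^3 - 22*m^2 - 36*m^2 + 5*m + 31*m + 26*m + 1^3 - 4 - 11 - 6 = -15*c^3 + c^2*(m - 5) + c*(50*m^2 - 87*m + 40) + 16*m^3 - 58*m^2 + 62*m - 20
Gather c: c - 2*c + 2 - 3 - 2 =-c - 3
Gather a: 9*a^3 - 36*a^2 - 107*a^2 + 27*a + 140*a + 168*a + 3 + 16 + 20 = 9*a^3 - 143*a^2 + 335*a + 39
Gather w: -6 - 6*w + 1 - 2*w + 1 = -8*w - 4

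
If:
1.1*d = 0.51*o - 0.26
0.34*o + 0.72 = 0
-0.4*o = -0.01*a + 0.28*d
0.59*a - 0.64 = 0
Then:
No Solution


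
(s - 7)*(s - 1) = s^2 - 8*s + 7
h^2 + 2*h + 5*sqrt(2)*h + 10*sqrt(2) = (h + 2)*(h + 5*sqrt(2))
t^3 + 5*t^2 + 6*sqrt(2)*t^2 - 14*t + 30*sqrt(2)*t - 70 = (t + 5)*(t - sqrt(2))*(t + 7*sqrt(2))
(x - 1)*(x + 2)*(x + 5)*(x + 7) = x^4 + 13*x^3 + 45*x^2 + 11*x - 70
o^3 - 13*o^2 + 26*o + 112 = (o - 8)*(o - 7)*(o + 2)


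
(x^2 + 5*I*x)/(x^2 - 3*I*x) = (x + 5*I)/(x - 3*I)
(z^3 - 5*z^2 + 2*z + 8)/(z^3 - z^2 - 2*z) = (z - 4)/z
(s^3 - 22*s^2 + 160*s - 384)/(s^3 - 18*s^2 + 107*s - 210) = (s^2 - 16*s + 64)/(s^2 - 12*s + 35)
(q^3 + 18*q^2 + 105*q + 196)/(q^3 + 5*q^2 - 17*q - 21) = (q^2 + 11*q + 28)/(q^2 - 2*q - 3)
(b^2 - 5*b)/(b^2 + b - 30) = b/(b + 6)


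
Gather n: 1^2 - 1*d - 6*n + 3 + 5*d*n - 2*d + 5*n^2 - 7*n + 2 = -3*d + 5*n^2 + n*(5*d - 13) + 6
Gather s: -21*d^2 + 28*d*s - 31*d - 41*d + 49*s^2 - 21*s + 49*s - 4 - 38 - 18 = -21*d^2 - 72*d + 49*s^2 + s*(28*d + 28) - 60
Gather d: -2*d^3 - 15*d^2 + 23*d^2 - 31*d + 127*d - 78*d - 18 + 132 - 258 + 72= -2*d^3 + 8*d^2 + 18*d - 72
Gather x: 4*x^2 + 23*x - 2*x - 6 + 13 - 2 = 4*x^2 + 21*x + 5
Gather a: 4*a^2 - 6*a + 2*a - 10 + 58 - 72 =4*a^2 - 4*a - 24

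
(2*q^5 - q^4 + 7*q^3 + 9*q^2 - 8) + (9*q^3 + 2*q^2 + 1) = 2*q^5 - q^4 + 16*q^3 + 11*q^2 - 7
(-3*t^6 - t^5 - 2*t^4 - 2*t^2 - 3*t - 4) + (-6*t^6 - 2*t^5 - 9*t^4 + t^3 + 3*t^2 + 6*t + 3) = -9*t^6 - 3*t^5 - 11*t^4 + t^3 + t^2 + 3*t - 1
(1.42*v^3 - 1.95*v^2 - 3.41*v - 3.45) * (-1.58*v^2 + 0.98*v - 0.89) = -2.2436*v^5 + 4.4726*v^4 + 2.213*v^3 + 3.8447*v^2 - 0.3461*v + 3.0705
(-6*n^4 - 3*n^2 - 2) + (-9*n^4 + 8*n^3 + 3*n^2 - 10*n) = -15*n^4 + 8*n^3 - 10*n - 2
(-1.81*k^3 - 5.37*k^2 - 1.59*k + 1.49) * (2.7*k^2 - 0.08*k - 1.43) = -4.887*k^5 - 14.3542*k^4 - 1.2751*k^3 + 11.8293*k^2 + 2.1545*k - 2.1307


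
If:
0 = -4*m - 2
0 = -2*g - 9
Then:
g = -9/2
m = -1/2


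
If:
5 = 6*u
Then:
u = 5/6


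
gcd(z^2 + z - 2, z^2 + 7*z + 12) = 1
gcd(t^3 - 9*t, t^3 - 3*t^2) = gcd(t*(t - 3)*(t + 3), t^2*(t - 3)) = t^2 - 3*t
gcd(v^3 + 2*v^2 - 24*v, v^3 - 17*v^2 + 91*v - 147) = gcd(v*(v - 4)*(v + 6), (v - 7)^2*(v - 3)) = 1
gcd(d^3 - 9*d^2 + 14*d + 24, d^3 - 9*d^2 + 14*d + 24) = d^3 - 9*d^2 + 14*d + 24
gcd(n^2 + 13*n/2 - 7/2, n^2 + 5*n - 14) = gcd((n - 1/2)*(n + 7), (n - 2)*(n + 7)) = n + 7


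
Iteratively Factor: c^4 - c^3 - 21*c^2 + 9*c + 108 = (c + 3)*(c^3 - 4*c^2 - 9*c + 36) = (c - 4)*(c + 3)*(c^2 - 9) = (c - 4)*(c + 3)^2*(c - 3)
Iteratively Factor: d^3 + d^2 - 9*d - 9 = (d + 3)*(d^2 - 2*d - 3) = (d + 1)*(d + 3)*(d - 3)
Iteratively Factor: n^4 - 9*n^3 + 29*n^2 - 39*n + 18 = (n - 3)*(n^3 - 6*n^2 + 11*n - 6) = (n - 3)*(n - 1)*(n^2 - 5*n + 6) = (n - 3)^2*(n - 1)*(n - 2)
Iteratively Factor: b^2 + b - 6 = (b + 3)*(b - 2)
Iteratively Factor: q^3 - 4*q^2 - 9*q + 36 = (q + 3)*(q^2 - 7*q + 12) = (q - 3)*(q + 3)*(q - 4)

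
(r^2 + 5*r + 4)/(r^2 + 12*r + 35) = (r^2 + 5*r + 4)/(r^2 + 12*r + 35)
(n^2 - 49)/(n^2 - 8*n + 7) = (n + 7)/(n - 1)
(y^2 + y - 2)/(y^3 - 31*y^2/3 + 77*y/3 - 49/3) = 3*(y + 2)/(3*y^2 - 28*y + 49)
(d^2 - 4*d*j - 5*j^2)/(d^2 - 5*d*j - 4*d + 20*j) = (d + j)/(d - 4)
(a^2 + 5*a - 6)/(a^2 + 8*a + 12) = (a - 1)/(a + 2)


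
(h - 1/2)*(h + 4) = h^2 + 7*h/2 - 2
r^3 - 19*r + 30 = (r - 3)*(r - 2)*(r + 5)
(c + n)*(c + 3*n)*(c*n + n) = c^3*n + 4*c^2*n^2 + c^2*n + 3*c*n^3 + 4*c*n^2 + 3*n^3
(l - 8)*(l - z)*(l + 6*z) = l^3 + 5*l^2*z - 8*l^2 - 6*l*z^2 - 40*l*z + 48*z^2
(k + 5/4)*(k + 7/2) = k^2 + 19*k/4 + 35/8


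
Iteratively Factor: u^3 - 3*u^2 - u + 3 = (u - 1)*(u^2 - 2*u - 3) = (u - 1)*(u + 1)*(u - 3)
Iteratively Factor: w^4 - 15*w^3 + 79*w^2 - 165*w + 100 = (w - 5)*(w^3 - 10*w^2 + 29*w - 20) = (w - 5)*(w - 4)*(w^2 - 6*w + 5) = (w - 5)*(w - 4)*(w - 1)*(w - 5)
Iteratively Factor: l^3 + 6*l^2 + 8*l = (l + 2)*(l^2 + 4*l) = l*(l + 2)*(l + 4)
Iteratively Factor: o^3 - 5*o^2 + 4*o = (o - 4)*(o^2 - o) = (o - 4)*(o - 1)*(o)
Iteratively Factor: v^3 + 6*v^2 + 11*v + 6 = (v + 1)*(v^2 + 5*v + 6) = (v + 1)*(v + 2)*(v + 3)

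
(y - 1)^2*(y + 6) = y^3 + 4*y^2 - 11*y + 6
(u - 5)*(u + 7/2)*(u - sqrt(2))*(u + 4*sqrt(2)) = u^4 - 3*u^3/2 + 3*sqrt(2)*u^3 - 51*u^2/2 - 9*sqrt(2)*u^2/2 - 105*sqrt(2)*u/2 + 12*u + 140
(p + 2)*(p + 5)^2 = p^3 + 12*p^2 + 45*p + 50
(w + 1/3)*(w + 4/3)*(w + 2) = w^3 + 11*w^2/3 + 34*w/9 + 8/9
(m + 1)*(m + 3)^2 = m^3 + 7*m^2 + 15*m + 9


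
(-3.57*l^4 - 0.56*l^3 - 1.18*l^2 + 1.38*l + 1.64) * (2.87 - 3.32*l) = 11.8524*l^5 - 8.3867*l^4 + 2.3104*l^3 - 7.9682*l^2 - 1.4842*l + 4.7068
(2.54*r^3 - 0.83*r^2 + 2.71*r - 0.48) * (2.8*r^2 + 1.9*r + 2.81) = 7.112*r^5 + 2.502*r^4 + 13.1484*r^3 + 1.4727*r^2 + 6.7031*r - 1.3488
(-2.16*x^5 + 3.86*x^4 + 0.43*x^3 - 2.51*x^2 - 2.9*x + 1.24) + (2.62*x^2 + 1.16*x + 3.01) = -2.16*x^5 + 3.86*x^4 + 0.43*x^3 + 0.11*x^2 - 1.74*x + 4.25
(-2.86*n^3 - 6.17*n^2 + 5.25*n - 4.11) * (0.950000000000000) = -2.717*n^3 - 5.8615*n^2 + 4.9875*n - 3.9045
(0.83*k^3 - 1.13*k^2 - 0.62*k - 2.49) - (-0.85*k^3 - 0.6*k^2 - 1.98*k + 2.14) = 1.68*k^3 - 0.53*k^2 + 1.36*k - 4.63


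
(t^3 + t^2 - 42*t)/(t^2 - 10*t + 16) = t*(t^2 + t - 42)/(t^2 - 10*t + 16)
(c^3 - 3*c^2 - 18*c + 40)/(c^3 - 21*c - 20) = (c - 2)/(c + 1)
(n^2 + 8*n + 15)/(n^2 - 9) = (n + 5)/(n - 3)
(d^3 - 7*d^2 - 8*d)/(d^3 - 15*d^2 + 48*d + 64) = d/(d - 8)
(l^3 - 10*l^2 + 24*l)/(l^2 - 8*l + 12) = l*(l - 4)/(l - 2)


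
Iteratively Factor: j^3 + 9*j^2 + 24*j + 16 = (j + 4)*(j^2 + 5*j + 4) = (j + 1)*(j + 4)*(j + 4)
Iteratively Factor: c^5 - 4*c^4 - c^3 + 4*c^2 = (c)*(c^4 - 4*c^3 - c^2 + 4*c) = c*(c - 4)*(c^3 - c) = c*(c - 4)*(c - 1)*(c^2 + c) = c^2*(c - 4)*(c - 1)*(c + 1)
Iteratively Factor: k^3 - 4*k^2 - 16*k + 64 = (k - 4)*(k^2 - 16) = (k - 4)*(k + 4)*(k - 4)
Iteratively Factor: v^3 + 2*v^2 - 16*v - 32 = (v - 4)*(v^2 + 6*v + 8) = (v - 4)*(v + 4)*(v + 2)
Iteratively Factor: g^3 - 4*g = (g)*(g^2 - 4) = g*(g + 2)*(g - 2)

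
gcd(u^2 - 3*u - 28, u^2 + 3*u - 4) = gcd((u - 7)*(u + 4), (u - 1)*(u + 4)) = u + 4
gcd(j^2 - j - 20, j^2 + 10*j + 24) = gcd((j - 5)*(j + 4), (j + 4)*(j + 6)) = j + 4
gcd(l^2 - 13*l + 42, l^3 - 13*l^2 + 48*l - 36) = l - 6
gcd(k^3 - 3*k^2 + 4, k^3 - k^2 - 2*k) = k^2 - k - 2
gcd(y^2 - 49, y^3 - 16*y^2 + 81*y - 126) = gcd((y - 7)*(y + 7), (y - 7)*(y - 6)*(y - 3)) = y - 7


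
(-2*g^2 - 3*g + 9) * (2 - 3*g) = 6*g^3 + 5*g^2 - 33*g + 18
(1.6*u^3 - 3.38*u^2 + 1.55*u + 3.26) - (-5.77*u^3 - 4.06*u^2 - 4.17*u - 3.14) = 7.37*u^3 + 0.68*u^2 + 5.72*u + 6.4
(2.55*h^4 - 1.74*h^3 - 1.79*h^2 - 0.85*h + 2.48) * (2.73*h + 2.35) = 6.9615*h^5 + 1.2423*h^4 - 8.9757*h^3 - 6.527*h^2 + 4.7729*h + 5.828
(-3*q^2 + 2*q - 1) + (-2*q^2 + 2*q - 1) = -5*q^2 + 4*q - 2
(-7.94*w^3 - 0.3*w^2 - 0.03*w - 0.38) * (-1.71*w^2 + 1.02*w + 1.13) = 13.5774*w^5 - 7.5858*w^4 - 9.2269*w^3 + 0.2802*w^2 - 0.4215*w - 0.4294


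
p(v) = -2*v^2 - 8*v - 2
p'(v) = -4*v - 8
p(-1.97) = 6.00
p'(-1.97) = -0.12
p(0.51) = -6.60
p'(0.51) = -10.04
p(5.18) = -97.10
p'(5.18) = -28.72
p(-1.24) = 4.84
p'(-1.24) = -3.04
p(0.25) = -4.12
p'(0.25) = -9.00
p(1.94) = -25.05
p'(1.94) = -15.76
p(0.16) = -3.33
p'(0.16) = -8.64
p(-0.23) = -0.27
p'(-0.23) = -7.08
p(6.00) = -122.00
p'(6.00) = -32.00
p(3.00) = -44.00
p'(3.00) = -20.00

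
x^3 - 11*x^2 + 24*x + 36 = (x - 6)^2*(x + 1)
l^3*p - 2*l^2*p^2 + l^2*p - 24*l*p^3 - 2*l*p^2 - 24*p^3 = (l - 6*p)*(l + 4*p)*(l*p + p)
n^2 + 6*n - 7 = (n - 1)*(n + 7)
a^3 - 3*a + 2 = (a - 1)^2*(a + 2)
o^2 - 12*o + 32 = (o - 8)*(o - 4)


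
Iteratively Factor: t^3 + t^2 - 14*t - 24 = (t + 3)*(t^2 - 2*t - 8) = (t + 2)*(t + 3)*(t - 4)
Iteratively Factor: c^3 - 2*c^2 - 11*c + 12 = (c - 1)*(c^2 - c - 12) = (c - 1)*(c + 3)*(c - 4)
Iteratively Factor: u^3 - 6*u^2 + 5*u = (u)*(u^2 - 6*u + 5) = u*(u - 1)*(u - 5)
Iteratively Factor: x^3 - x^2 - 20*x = (x + 4)*(x^2 - 5*x) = (x - 5)*(x + 4)*(x)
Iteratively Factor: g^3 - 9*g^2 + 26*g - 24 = (g - 3)*(g^2 - 6*g + 8) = (g - 4)*(g - 3)*(g - 2)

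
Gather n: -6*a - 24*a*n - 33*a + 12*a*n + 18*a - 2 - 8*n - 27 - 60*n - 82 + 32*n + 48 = -21*a + n*(-12*a - 36) - 63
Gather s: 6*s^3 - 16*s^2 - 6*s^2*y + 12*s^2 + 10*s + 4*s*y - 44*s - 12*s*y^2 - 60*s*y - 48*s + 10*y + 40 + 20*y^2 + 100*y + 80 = 6*s^3 + s^2*(-6*y - 4) + s*(-12*y^2 - 56*y - 82) + 20*y^2 + 110*y + 120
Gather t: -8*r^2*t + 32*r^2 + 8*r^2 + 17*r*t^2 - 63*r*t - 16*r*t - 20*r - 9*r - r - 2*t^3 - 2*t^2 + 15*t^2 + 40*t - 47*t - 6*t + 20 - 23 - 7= 40*r^2 - 30*r - 2*t^3 + t^2*(17*r + 13) + t*(-8*r^2 - 79*r - 13) - 10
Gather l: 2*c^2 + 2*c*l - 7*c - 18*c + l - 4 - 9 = 2*c^2 - 25*c + l*(2*c + 1) - 13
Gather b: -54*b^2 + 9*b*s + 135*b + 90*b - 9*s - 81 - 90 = -54*b^2 + b*(9*s + 225) - 9*s - 171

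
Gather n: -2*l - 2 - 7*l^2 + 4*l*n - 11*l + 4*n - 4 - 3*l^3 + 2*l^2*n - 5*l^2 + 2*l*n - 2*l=-3*l^3 - 12*l^2 - 15*l + n*(2*l^2 + 6*l + 4) - 6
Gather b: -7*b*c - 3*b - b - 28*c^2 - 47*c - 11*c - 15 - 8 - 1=b*(-7*c - 4) - 28*c^2 - 58*c - 24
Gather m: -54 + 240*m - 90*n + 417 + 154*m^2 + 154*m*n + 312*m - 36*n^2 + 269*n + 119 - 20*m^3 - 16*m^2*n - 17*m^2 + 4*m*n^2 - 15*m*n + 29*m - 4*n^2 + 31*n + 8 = -20*m^3 + m^2*(137 - 16*n) + m*(4*n^2 + 139*n + 581) - 40*n^2 + 210*n + 490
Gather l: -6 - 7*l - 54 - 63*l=-70*l - 60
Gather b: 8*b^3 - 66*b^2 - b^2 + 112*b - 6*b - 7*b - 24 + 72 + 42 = 8*b^3 - 67*b^2 + 99*b + 90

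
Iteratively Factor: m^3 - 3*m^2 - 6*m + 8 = (m - 1)*(m^2 - 2*m - 8) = (m - 4)*(m - 1)*(m + 2)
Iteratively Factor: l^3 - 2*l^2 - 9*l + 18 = (l - 2)*(l^2 - 9) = (l - 3)*(l - 2)*(l + 3)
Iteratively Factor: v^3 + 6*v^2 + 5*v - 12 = (v + 4)*(v^2 + 2*v - 3) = (v + 3)*(v + 4)*(v - 1)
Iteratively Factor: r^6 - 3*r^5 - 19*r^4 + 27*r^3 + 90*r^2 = (r - 5)*(r^5 + 2*r^4 - 9*r^3 - 18*r^2) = (r - 5)*(r + 2)*(r^4 - 9*r^2) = (r - 5)*(r + 2)*(r + 3)*(r^3 - 3*r^2) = r*(r - 5)*(r + 2)*(r + 3)*(r^2 - 3*r) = r^2*(r - 5)*(r + 2)*(r + 3)*(r - 3)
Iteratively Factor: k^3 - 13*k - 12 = (k + 3)*(k^2 - 3*k - 4) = (k + 1)*(k + 3)*(k - 4)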